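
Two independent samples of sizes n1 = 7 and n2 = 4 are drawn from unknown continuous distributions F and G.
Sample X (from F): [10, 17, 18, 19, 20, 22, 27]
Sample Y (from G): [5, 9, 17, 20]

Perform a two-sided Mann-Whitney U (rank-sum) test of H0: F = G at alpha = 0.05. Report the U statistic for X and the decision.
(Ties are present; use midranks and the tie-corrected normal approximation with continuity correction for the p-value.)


Step 1: Combine and sort all 11 observations; assign midranks.
sorted (value, group): (5,Y), (9,Y), (10,X), (17,X), (17,Y), (18,X), (19,X), (20,X), (20,Y), (22,X), (27,X)
ranks: 5->1, 9->2, 10->3, 17->4.5, 17->4.5, 18->6, 19->7, 20->8.5, 20->8.5, 22->10, 27->11
Step 2: Rank sum for X: R1 = 3 + 4.5 + 6 + 7 + 8.5 + 10 + 11 = 50.
Step 3: U_X = R1 - n1(n1+1)/2 = 50 - 7*8/2 = 50 - 28 = 22.
       U_Y = n1*n2 - U_X = 28 - 22 = 6.
Step 4: Ties are present, so use the tie-corrected normal approximation (with continuity correction) for the p-value.
Step 5: p-value = 0.154489; compare to alpha = 0.05. fail to reject H0.

U_X = 22, p = 0.154489, fail to reject H0 at alpha = 0.05.


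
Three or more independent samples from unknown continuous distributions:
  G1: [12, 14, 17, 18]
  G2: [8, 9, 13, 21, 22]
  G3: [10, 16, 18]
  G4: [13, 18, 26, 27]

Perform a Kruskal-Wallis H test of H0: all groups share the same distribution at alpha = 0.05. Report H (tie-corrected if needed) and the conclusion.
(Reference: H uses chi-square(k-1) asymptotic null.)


Step 1: Combine all N = 16 observations and assign midranks.
sorted (value, group, rank): (8,G2,1), (9,G2,2), (10,G3,3), (12,G1,4), (13,G2,5.5), (13,G4,5.5), (14,G1,7), (16,G3,8), (17,G1,9), (18,G1,11), (18,G3,11), (18,G4,11), (21,G2,13), (22,G2,14), (26,G4,15), (27,G4,16)
Step 2: Sum ranks within each group.
R_1 = 31 (n_1 = 4)
R_2 = 35.5 (n_2 = 5)
R_3 = 22 (n_3 = 3)
R_4 = 47.5 (n_4 = 4)
Step 3: H = 12/(N(N+1)) * sum(R_i^2/n_i) - 3(N+1)
     = 12/(16*17) * (31^2/4 + 35.5^2/5 + 22^2/3 + 47.5^2/4) - 3*17
     = 0.044118 * 1217.7 - 51
     = 2.721875.
Step 4: Ties present; correction factor C = 1 - 30/(16^3 - 16) = 0.992647. Corrected H = 2.721875 / 0.992647 = 2.742037.
Step 5: Under H0, H ~ chi^2(3); p-value = 0.433131.
Step 6: alpha = 0.05. fail to reject H0.

H = 2.7420, df = 3, p = 0.433131, fail to reject H0.


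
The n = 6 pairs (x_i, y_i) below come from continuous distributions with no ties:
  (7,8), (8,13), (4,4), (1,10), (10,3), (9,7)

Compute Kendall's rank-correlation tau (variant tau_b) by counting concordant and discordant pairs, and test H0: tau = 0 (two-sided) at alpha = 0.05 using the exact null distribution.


Step 1: Enumerate the 15 unordered pairs (i,j) with i<j and classify each by sign(x_j-x_i) * sign(y_j-y_i).
  (1,2):dx=+1,dy=+5->C; (1,3):dx=-3,dy=-4->C; (1,4):dx=-6,dy=+2->D; (1,5):dx=+3,dy=-5->D
  (1,6):dx=+2,dy=-1->D; (2,3):dx=-4,dy=-9->C; (2,4):dx=-7,dy=-3->C; (2,5):dx=+2,dy=-10->D
  (2,6):dx=+1,dy=-6->D; (3,4):dx=-3,dy=+6->D; (3,5):dx=+6,dy=-1->D; (3,6):dx=+5,dy=+3->C
  (4,5):dx=+9,dy=-7->D; (4,6):dx=+8,dy=-3->D; (5,6):dx=-1,dy=+4->D
Step 2: C = 5, D = 10, total pairs = 15.
Step 3: tau = (C - D)/(n(n-1)/2) = (5 - 10)/15 = -0.333333.
Step 4: Exact two-sided p-value (enumerate n! = 720 permutations of y under H0): p = 0.469444.
Step 5: alpha = 0.05. fail to reject H0.

tau_b = -0.3333 (C=5, D=10), p = 0.469444, fail to reject H0.


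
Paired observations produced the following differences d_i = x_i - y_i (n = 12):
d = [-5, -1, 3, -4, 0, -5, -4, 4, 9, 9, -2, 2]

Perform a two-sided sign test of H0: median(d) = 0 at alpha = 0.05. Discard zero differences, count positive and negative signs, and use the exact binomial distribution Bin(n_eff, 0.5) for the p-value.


Step 1: Discard zero differences. Original n = 12; n_eff = number of nonzero differences = 11.
Nonzero differences (with sign): -5, -1, +3, -4, -5, -4, +4, +9, +9, -2, +2
Step 2: Count signs: positive = 5, negative = 6.
Step 3: Under H0: P(positive) = 0.5, so the number of positives S ~ Bin(11, 0.5).
Step 4: Two-sided exact p-value = sum of Bin(11,0.5) probabilities at or below the observed probability = 1.000000.
Step 5: alpha = 0.05. fail to reject H0.

n_eff = 11, pos = 5, neg = 6, p = 1.000000, fail to reject H0.


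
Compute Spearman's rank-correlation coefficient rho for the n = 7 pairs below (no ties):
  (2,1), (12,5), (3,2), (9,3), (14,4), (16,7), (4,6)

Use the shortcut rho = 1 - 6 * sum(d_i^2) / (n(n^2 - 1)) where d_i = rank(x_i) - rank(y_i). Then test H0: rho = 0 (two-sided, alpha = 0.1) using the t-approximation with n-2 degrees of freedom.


Step 1: Rank x and y separately (midranks; no ties here).
rank(x): 2->1, 12->5, 3->2, 9->4, 14->6, 16->7, 4->3
rank(y): 1->1, 5->5, 2->2, 3->3, 4->4, 7->7, 6->6
Step 2: d_i = R_x(i) - R_y(i); compute d_i^2.
  (1-1)^2=0, (5-5)^2=0, (2-2)^2=0, (4-3)^2=1, (6-4)^2=4, (7-7)^2=0, (3-6)^2=9
sum(d^2) = 14.
Step 3: rho = 1 - 6*14 / (7*(7^2 - 1)) = 1 - 84/336 = 0.750000.
Step 4: Under H0, t = rho * sqrt((n-2)/(1-rho^2)) = 2.5355 ~ t(5).
Step 5: Two-sided p-value from the t-distribution with 5 df = 0.052181.
Step 6: alpha = 0.1. reject H0.

rho = 0.7500, p = 0.052181, reject H0 at alpha = 0.1.


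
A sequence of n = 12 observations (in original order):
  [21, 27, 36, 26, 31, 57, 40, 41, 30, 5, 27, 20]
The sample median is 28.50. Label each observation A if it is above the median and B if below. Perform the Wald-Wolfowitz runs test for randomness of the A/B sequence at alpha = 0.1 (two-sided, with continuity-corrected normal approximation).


Step 1: Compute median = 28.50; label A = above, B = below.
Labels in order: BBABAAAAABBB  (n_A = 6, n_B = 6)
Step 2: Count runs R = 5.
Step 3: Under H0 (random ordering), E[R] = 2*n_A*n_B/(n_A+n_B) + 1 = 2*6*6/12 + 1 = 7.0000.
        Var[R] = 2*n_A*n_B*(2*n_A*n_B - n_A - n_B) / ((n_A+n_B)^2 * (n_A+n_B-1)) = 4320/1584 = 2.7273.
        SD[R] = 1.6514.
Step 4: Continuity-corrected z = (R + 0.5 - E[R]) / SD[R] = (5 + 0.5 - 7.0000) / 1.6514 = -0.9083.
Step 5: Two-sided p-value via normal approximation = 2*(1 - Phi(|z|)) = 0.363722.
Step 6: alpha = 0.1. fail to reject H0.

R = 5, z = -0.9083, p = 0.363722, fail to reject H0.


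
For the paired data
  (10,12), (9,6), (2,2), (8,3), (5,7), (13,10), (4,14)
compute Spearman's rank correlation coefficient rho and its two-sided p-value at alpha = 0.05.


Step 1: Rank x and y separately (midranks; no ties here).
rank(x): 10->6, 9->5, 2->1, 8->4, 5->3, 13->7, 4->2
rank(y): 12->6, 6->3, 2->1, 3->2, 7->4, 10->5, 14->7
Step 2: d_i = R_x(i) - R_y(i); compute d_i^2.
  (6-6)^2=0, (5-3)^2=4, (1-1)^2=0, (4-2)^2=4, (3-4)^2=1, (7-5)^2=4, (2-7)^2=25
sum(d^2) = 38.
Step 3: rho = 1 - 6*38 / (7*(7^2 - 1)) = 1 - 228/336 = 0.321429.
Step 4: Under H0, t = rho * sqrt((n-2)/(1-rho^2)) = 0.7590 ~ t(5).
Step 5: Two-sided p-value from the t-distribution with 5 df = 0.482072.
Step 6: alpha = 0.05. fail to reject H0.

rho = 0.3214, p = 0.482072, fail to reject H0 at alpha = 0.05.


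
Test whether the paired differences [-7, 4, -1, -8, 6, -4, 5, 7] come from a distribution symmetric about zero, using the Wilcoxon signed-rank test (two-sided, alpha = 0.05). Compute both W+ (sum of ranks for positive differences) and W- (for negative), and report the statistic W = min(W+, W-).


Step 1: Drop any zero differences (none here) and take |d_i|.
|d| = [7, 4, 1, 8, 6, 4, 5, 7]
Step 2: Midrank |d_i| (ties get averaged ranks).
ranks: |7|->6.5, |4|->2.5, |1|->1, |8|->8, |6|->5, |4|->2.5, |5|->4, |7|->6.5
Step 3: Attach original signs; sum ranks with positive sign and with negative sign.
W+ = 2.5 + 5 + 4 + 6.5 = 18
W- = 6.5 + 1 + 8 + 2.5 = 18
(Check: W+ + W- = 36 should equal n(n+1)/2 = 36.)
Step 4: Test statistic W = min(W+, W-) = 18.
Step 5: Ties in |d|, so use the tie-corrected normal approximation.
        E[W] = n(n+1)/4 = 8*9/4 = 18.
        Tie groups: |d|=4 (t=2), |d|=7 (t=2); sum(t^3 - t) = 12.
        Var[W] = n(n+1)(2n+1)/24 - sum(t^3-t)/48 = 1224/24 - 12/48 = 50.75.
        z = (W - E[W]) / sqrt(Var[W]) = (18 - 18) / 7.1239 = 0.0000.
        Two-sided p = 2*Phi(z) = 1.000000.
Step 6: alpha = 0.05. fail to reject H0.

W+ = 18, W- = 18, W = min = 18, p = 1.000000, fail to reject H0.


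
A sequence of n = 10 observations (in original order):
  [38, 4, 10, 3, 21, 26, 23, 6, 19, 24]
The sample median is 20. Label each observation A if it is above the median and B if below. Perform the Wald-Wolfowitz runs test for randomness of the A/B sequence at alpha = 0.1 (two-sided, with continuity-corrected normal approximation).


Step 1: Compute median = 20; label A = above, B = below.
Labels in order: ABBBAAABBA  (n_A = 5, n_B = 5)
Step 2: Count runs R = 5.
Step 3: Under H0 (random ordering), E[R] = 2*n_A*n_B/(n_A+n_B) + 1 = 2*5*5/10 + 1 = 6.0000.
        Var[R] = 2*n_A*n_B*(2*n_A*n_B - n_A - n_B) / ((n_A+n_B)^2 * (n_A+n_B-1)) = 2000/900 = 2.2222.
        SD[R] = 1.4907.
Step 4: Continuity-corrected z = (R + 0.5 - E[R]) / SD[R] = (5 + 0.5 - 6.0000) / 1.4907 = -0.3354.
Step 5: Two-sided p-value via normal approximation = 2*(1 - Phi(|z|)) = 0.737316.
Step 6: alpha = 0.1. fail to reject H0.

R = 5, z = -0.3354, p = 0.737316, fail to reject H0.


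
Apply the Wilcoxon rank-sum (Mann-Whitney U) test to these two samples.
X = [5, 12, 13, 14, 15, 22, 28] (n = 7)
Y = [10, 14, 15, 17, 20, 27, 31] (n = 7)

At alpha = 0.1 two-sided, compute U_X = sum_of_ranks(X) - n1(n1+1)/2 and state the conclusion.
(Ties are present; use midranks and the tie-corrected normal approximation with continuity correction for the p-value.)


Step 1: Combine and sort all 14 observations; assign midranks.
sorted (value, group): (5,X), (10,Y), (12,X), (13,X), (14,X), (14,Y), (15,X), (15,Y), (17,Y), (20,Y), (22,X), (27,Y), (28,X), (31,Y)
ranks: 5->1, 10->2, 12->3, 13->4, 14->5.5, 14->5.5, 15->7.5, 15->7.5, 17->9, 20->10, 22->11, 27->12, 28->13, 31->14
Step 2: Rank sum for X: R1 = 1 + 3 + 4 + 5.5 + 7.5 + 11 + 13 = 45.
Step 3: U_X = R1 - n1(n1+1)/2 = 45 - 7*8/2 = 45 - 28 = 17.
       U_Y = n1*n2 - U_X = 49 - 17 = 32.
Step 4: Ties are present, so use the tie-corrected normal approximation (with continuity correction) for the p-value.
Step 5: p-value = 0.370039; compare to alpha = 0.1. fail to reject H0.

U_X = 17, p = 0.370039, fail to reject H0 at alpha = 0.1.


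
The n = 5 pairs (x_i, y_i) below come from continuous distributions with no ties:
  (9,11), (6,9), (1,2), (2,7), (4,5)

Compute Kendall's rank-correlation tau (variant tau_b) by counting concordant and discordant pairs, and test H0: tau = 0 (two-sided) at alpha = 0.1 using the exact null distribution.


Step 1: Enumerate the 10 unordered pairs (i,j) with i<j and classify each by sign(x_j-x_i) * sign(y_j-y_i).
  (1,2):dx=-3,dy=-2->C; (1,3):dx=-8,dy=-9->C; (1,4):dx=-7,dy=-4->C; (1,5):dx=-5,dy=-6->C
  (2,3):dx=-5,dy=-7->C; (2,4):dx=-4,dy=-2->C; (2,5):dx=-2,dy=-4->C; (3,4):dx=+1,dy=+5->C
  (3,5):dx=+3,dy=+3->C; (4,5):dx=+2,dy=-2->D
Step 2: C = 9, D = 1, total pairs = 10.
Step 3: tau = (C - D)/(n(n-1)/2) = (9 - 1)/10 = 0.800000.
Step 4: Exact two-sided p-value (enumerate n! = 120 permutations of y under H0): p = 0.083333.
Step 5: alpha = 0.1. reject H0.

tau_b = 0.8000 (C=9, D=1), p = 0.083333, reject H0.


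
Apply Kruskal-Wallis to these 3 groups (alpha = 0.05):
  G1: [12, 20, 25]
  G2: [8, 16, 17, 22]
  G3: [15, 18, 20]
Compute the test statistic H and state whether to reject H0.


Step 1: Combine all N = 10 observations and assign midranks.
sorted (value, group, rank): (8,G2,1), (12,G1,2), (15,G3,3), (16,G2,4), (17,G2,5), (18,G3,6), (20,G1,7.5), (20,G3,7.5), (22,G2,9), (25,G1,10)
Step 2: Sum ranks within each group.
R_1 = 19.5 (n_1 = 3)
R_2 = 19 (n_2 = 4)
R_3 = 16.5 (n_3 = 3)
Step 3: H = 12/(N(N+1)) * sum(R_i^2/n_i) - 3(N+1)
     = 12/(10*11) * (19.5^2/3 + 19^2/4 + 16.5^2/3) - 3*11
     = 0.109091 * 307.75 - 33
     = 0.572727.
Step 4: Ties present; correction factor C = 1 - 6/(10^3 - 10) = 0.993939. Corrected H = 0.572727 / 0.993939 = 0.576220.
Step 5: Under H0, H ~ chi^2(2); p-value = 0.749679.
Step 6: alpha = 0.05. fail to reject H0.

H = 0.5762, df = 2, p = 0.749679, fail to reject H0.


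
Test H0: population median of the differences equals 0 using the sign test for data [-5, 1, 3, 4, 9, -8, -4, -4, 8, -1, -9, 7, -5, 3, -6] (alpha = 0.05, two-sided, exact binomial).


Step 1: Discard zero differences. Original n = 15; n_eff = number of nonzero differences = 15.
Nonzero differences (with sign): -5, +1, +3, +4, +9, -8, -4, -4, +8, -1, -9, +7, -5, +3, -6
Step 2: Count signs: positive = 7, negative = 8.
Step 3: Under H0: P(positive) = 0.5, so the number of positives S ~ Bin(15, 0.5).
Step 4: Two-sided exact p-value = sum of Bin(15,0.5) probabilities at or below the observed probability = 1.000000.
Step 5: alpha = 0.05. fail to reject H0.

n_eff = 15, pos = 7, neg = 8, p = 1.000000, fail to reject H0.


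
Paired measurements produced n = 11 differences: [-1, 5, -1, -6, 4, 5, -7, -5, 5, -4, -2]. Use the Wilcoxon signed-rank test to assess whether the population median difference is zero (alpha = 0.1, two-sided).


Step 1: Drop any zero differences (none here) and take |d_i|.
|d| = [1, 5, 1, 6, 4, 5, 7, 5, 5, 4, 2]
Step 2: Midrank |d_i| (ties get averaged ranks).
ranks: |1|->1.5, |5|->7.5, |1|->1.5, |6|->10, |4|->4.5, |5|->7.5, |7|->11, |5|->7.5, |5|->7.5, |4|->4.5, |2|->3
Step 3: Attach original signs; sum ranks with positive sign and with negative sign.
W+ = 7.5 + 4.5 + 7.5 + 7.5 = 27
W- = 1.5 + 1.5 + 10 + 11 + 7.5 + 4.5 + 3 = 39
(Check: W+ + W- = 66 should equal n(n+1)/2 = 66.)
Step 4: Test statistic W = min(W+, W-) = 27.
Step 5: Ties in |d|, so use the tie-corrected normal approximation.
        E[W] = n(n+1)/4 = 11*12/4 = 33.
        Tie groups: |d|=1 (t=2), |d|=4 (t=2), |d|=5 (t=4); sum(t^3 - t) = 72.
        Var[W] = n(n+1)(2n+1)/24 - sum(t^3-t)/48 = 3036/24 - 72/48 = 125.
        z = (W - E[W]) / sqrt(Var[W]) = (27 - 33) / 11.1803 = -0.5367.
        Two-sided p = 2*Phi(z) = 0.591505.
Step 6: alpha = 0.1. fail to reject H0.

W+ = 27, W- = 39, W = min = 27, p = 0.591505, fail to reject H0.


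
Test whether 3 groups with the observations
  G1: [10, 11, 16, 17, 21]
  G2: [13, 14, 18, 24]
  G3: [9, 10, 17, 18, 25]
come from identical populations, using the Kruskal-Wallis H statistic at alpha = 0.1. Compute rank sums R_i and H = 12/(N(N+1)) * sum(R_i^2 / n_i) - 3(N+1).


Step 1: Combine all N = 14 observations and assign midranks.
sorted (value, group, rank): (9,G3,1), (10,G1,2.5), (10,G3,2.5), (11,G1,4), (13,G2,5), (14,G2,6), (16,G1,7), (17,G1,8.5), (17,G3,8.5), (18,G2,10.5), (18,G3,10.5), (21,G1,12), (24,G2,13), (25,G3,14)
Step 2: Sum ranks within each group.
R_1 = 34 (n_1 = 5)
R_2 = 34.5 (n_2 = 4)
R_3 = 36.5 (n_3 = 5)
Step 3: H = 12/(N(N+1)) * sum(R_i^2/n_i) - 3(N+1)
     = 12/(14*15) * (34^2/5 + 34.5^2/4 + 36.5^2/5) - 3*15
     = 0.057143 * 795.212 - 45
     = 0.440714.
Step 4: Ties present; correction factor C = 1 - 18/(14^3 - 14) = 0.993407. Corrected H = 0.440714 / 0.993407 = 0.443639.
Step 5: Under H0, H ~ chi^2(2); p-value = 0.801060.
Step 6: alpha = 0.1. fail to reject H0.

H = 0.4436, df = 2, p = 0.801060, fail to reject H0.


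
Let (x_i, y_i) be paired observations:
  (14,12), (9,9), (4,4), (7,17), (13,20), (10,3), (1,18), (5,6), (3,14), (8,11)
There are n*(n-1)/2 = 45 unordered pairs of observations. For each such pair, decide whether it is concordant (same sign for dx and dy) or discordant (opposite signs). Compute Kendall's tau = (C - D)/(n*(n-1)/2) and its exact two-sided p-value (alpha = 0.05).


Step 1: Enumerate the 45 unordered pairs (i,j) with i<j and classify each by sign(x_j-x_i) * sign(y_j-y_i).
  (1,2):dx=-5,dy=-3->C; (1,3):dx=-10,dy=-8->C; (1,4):dx=-7,dy=+5->D; (1,5):dx=-1,dy=+8->D
  (1,6):dx=-4,dy=-9->C; (1,7):dx=-13,dy=+6->D; (1,8):dx=-9,dy=-6->C; (1,9):dx=-11,dy=+2->D
  (1,10):dx=-6,dy=-1->C; (2,3):dx=-5,dy=-5->C; (2,4):dx=-2,dy=+8->D; (2,5):dx=+4,dy=+11->C
  (2,6):dx=+1,dy=-6->D; (2,7):dx=-8,dy=+9->D; (2,8):dx=-4,dy=-3->C; (2,9):dx=-6,dy=+5->D
  (2,10):dx=-1,dy=+2->D; (3,4):dx=+3,dy=+13->C; (3,5):dx=+9,dy=+16->C; (3,6):dx=+6,dy=-1->D
  (3,7):dx=-3,dy=+14->D; (3,8):dx=+1,dy=+2->C; (3,9):dx=-1,dy=+10->D; (3,10):dx=+4,dy=+7->C
  (4,5):dx=+6,dy=+3->C; (4,6):dx=+3,dy=-14->D; (4,7):dx=-6,dy=+1->D; (4,8):dx=-2,dy=-11->C
  (4,9):dx=-4,dy=-3->C; (4,10):dx=+1,dy=-6->D; (5,6):dx=-3,dy=-17->C; (5,7):dx=-12,dy=-2->C
  (5,8):dx=-8,dy=-14->C; (5,9):dx=-10,dy=-6->C; (5,10):dx=-5,dy=-9->C; (6,7):dx=-9,dy=+15->D
  (6,8):dx=-5,dy=+3->D; (6,9):dx=-7,dy=+11->D; (6,10):dx=-2,dy=+8->D; (7,8):dx=+4,dy=-12->D
  (7,9):dx=+2,dy=-4->D; (7,10):dx=+7,dy=-7->D; (8,9):dx=-2,dy=+8->D; (8,10):dx=+3,dy=+5->C
  (9,10):dx=+5,dy=-3->D
Step 2: C = 21, D = 24, total pairs = 45.
Step 3: tau = (C - D)/(n(n-1)/2) = (21 - 24)/45 = -0.066667.
Step 4: Exact two-sided p-value (enumerate n! = 3628800 permutations of y under H0): p = 0.861801.
Step 5: alpha = 0.05. fail to reject H0.

tau_b = -0.0667 (C=21, D=24), p = 0.861801, fail to reject H0.


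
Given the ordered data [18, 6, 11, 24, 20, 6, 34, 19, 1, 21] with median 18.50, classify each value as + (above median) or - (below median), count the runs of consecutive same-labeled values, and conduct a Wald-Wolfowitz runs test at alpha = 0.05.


Step 1: Compute median = 18.50; label A = above, B = below.
Labels in order: BBBAABAABA  (n_A = 5, n_B = 5)
Step 2: Count runs R = 6.
Step 3: Under H0 (random ordering), E[R] = 2*n_A*n_B/(n_A+n_B) + 1 = 2*5*5/10 + 1 = 6.0000.
        Var[R] = 2*n_A*n_B*(2*n_A*n_B - n_A - n_B) / ((n_A+n_B)^2 * (n_A+n_B-1)) = 2000/900 = 2.2222.
        SD[R] = 1.4907.
Step 4: R = E[R], so z = 0 with no continuity correction.
Step 5: Two-sided p-value via normal approximation = 2*(1 - Phi(|z|)) = 1.000000.
Step 6: alpha = 0.05. fail to reject H0.

R = 6, z = 0.0000, p = 1.000000, fail to reject H0.


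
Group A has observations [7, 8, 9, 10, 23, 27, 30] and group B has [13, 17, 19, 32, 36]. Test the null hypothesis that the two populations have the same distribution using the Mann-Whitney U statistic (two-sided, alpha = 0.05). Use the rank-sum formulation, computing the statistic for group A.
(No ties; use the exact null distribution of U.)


Step 1: Combine and sort all 12 observations; assign midranks.
sorted (value, group): (7,X), (8,X), (9,X), (10,X), (13,Y), (17,Y), (19,Y), (23,X), (27,X), (30,X), (32,Y), (36,Y)
ranks: 7->1, 8->2, 9->3, 10->4, 13->5, 17->6, 19->7, 23->8, 27->9, 30->10, 32->11, 36->12
Step 2: Rank sum for X: R1 = 1 + 2 + 3 + 4 + 8 + 9 + 10 = 37.
Step 3: U_X = R1 - n1(n1+1)/2 = 37 - 7*8/2 = 37 - 28 = 9.
       U_Y = n1*n2 - U_X = 35 - 9 = 26.
Step 4: No ties, so the exact null distribution of U (based on enumerating the C(12,7) = 792 equally likely rank assignments) gives the two-sided p-value.
Step 5: p-value = 0.202020; compare to alpha = 0.05. fail to reject H0.

U_X = 9, p = 0.202020, fail to reject H0 at alpha = 0.05.


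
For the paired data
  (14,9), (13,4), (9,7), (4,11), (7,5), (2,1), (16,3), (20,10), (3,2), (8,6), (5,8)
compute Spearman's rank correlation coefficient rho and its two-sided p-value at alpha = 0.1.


Step 1: Rank x and y separately (midranks; no ties here).
rank(x): 14->9, 13->8, 9->7, 4->3, 7->5, 2->1, 16->10, 20->11, 3->2, 8->6, 5->4
rank(y): 9->9, 4->4, 7->7, 11->11, 5->5, 1->1, 3->3, 10->10, 2->2, 6->6, 8->8
Step 2: d_i = R_x(i) - R_y(i); compute d_i^2.
  (9-9)^2=0, (8-4)^2=16, (7-7)^2=0, (3-11)^2=64, (5-5)^2=0, (1-1)^2=0, (10-3)^2=49, (11-10)^2=1, (2-2)^2=0, (6-6)^2=0, (4-8)^2=16
sum(d^2) = 146.
Step 3: rho = 1 - 6*146 / (11*(11^2 - 1)) = 1 - 876/1320 = 0.336364.
Step 4: Under H0, t = rho * sqrt((n-2)/(1-rho^2)) = 1.0715 ~ t(9).
Step 5: Two-sided p-value from the t-distribution with 9 df = 0.311824.
Step 6: alpha = 0.1. fail to reject H0.

rho = 0.3364, p = 0.311824, fail to reject H0 at alpha = 0.1.


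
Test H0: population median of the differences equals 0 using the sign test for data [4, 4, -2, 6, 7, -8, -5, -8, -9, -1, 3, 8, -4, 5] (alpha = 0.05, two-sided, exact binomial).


Step 1: Discard zero differences. Original n = 14; n_eff = number of nonzero differences = 14.
Nonzero differences (with sign): +4, +4, -2, +6, +7, -8, -5, -8, -9, -1, +3, +8, -4, +5
Step 2: Count signs: positive = 7, negative = 7.
Step 3: Under H0: P(positive) = 0.5, so the number of positives S ~ Bin(14, 0.5).
Step 4: Two-sided exact p-value = sum of Bin(14,0.5) probabilities at or below the observed probability = 1.000000.
Step 5: alpha = 0.05. fail to reject H0.

n_eff = 14, pos = 7, neg = 7, p = 1.000000, fail to reject H0.


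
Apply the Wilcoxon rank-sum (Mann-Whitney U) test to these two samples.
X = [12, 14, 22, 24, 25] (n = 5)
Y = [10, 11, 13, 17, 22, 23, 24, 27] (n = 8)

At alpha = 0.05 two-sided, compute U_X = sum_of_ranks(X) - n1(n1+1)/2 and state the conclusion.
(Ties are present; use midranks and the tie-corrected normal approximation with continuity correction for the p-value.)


Step 1: Combine and sort all 13 observations; assign midranks.
sorted (value, group): (10,Y), (11,Y), (12,X), (13,Y), (14,X), (17,Y), (22,X), (22,Y), (23,Y), (24,X), (24,Y), (25,X), (27,Y)
ranks: 10->1, 11->2, 12->3, 13->4, 14->5, 17->6, 22->7.5, 22->7.5, 23->9, 24->10.5, 24->10.5, 25->12, 27->13
Step 2: Rank sum for X: R1 = 3 + 5 + 7.5 + 10.5 + 12 = 38.
Step 3: U_X = R1 - n1(n1+1)/2 = 38 - 5*6/2 = 38 - 15 = 23.
       U_Y = n1*n2 - U_X = 40 - 23 = 17.
Step 4: Ties are present, so use the tie-corrected normal approximation (with continuity correction) for the p-value.
Step 5: p-value = 0.713640; compare to alpha = 0.05. fail to reject H0.

U_X = 23, p = 0.713640, fail to reject H0 at alpha = 0.05.


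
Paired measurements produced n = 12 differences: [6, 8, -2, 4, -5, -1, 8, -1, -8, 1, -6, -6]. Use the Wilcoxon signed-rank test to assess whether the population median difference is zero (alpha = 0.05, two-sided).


Step 1: Drop any zero differences (none here) and take |d_i|.
|d| = [6, 8, 2, 4, 5, 1, 8, 1, 8, 1, 6, 6]
Step 2: Midrank |d_i| (ties get averaged ranks).
ranks: |6|->8, |8|->11, |2|->4, |4|->5, |5|->6, |1|->2, |8|->11, |1|->2, |8|->11, |1|->2, |6|->8, |6|->8
Step 3: Attach original signs; sum ranks with positive sign and with negative sign.
W+ = 8 + 11 + 5 + 11 + 2 = 37
W- = 4 + 6 + 2 + 2 + 11 + 8 + 8 = 41
(Check: W+ + W- = 78 should equal n(n+1)/2 = 78.)
Step 4: Test statistic W = min(W+, W-) = 37.
Step 5: Ties in |d|, so use the tie-corrected normal approximation.
        E[W] = n(n+1)/4 = 12*13/4 = 39.
        Tie groups: |d|=1 (t=3), |d|=6 (t=3), |d|=8 (t=3); sum(t^3 - t) = 72.
        Var[W] = n(n+1)(2n+1)/24 - sum(t^3-t)/48 = 3900/24 - 72/48 = 161.
        z = (W - E[W]) / sqrt(Var[W]) = (37 - 39) / 12.6886 = -0.1576.
        Two-sided p = 2*Phi(z) = 0.874755.
Step 6: alpha = 0.05. fail to reject H0.

W+ = 37, W- = 41, W = min = 37, p = 0.874755, fail to reject H0.


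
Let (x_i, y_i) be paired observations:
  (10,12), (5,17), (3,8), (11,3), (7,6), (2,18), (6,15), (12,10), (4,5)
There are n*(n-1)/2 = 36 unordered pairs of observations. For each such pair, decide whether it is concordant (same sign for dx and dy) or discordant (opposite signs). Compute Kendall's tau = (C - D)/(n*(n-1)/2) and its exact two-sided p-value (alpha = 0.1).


Step 1: Enumerate the 36 unordered pairs (i,j) with i<j and classify each by sign(x_j-x_i) * sign(y_j-y_i).
  (1,2):dx=-5,dy=+5->D; (1,3):dx=-7,dy=-4->C; (1,4):dx=+1,dy=-9->D; (1,5):dx=-3,dy=-6->C
  (1,6):dx=-8,dy=+6->D; (1,7):dx=-4,dy=+3->D; (1,8):dx=+2,dy=-2->D; (1,9):dx=-6,dy=-7->C
  (2,3):dx=-2,dy=-9->C; (2,4):dx=+6,dy=-14->D; (2,5):dx=+2,dy=-11->D; (2,6):dx=-3,dy=+1->D
  (2,7):dx=+1,dy=-2->D; (2,8):dx=+7,dy=-7->D; (2,9):dx=-1,dy=-12->C; (3,4):dx=+8,dy=-5->D
  (3,5):dx=+4,dy=-2->D; (3,6):dx=-1,dy=+10->D; (3,7):dx=+3,dy=+7->C; (3,8):dx=+9,dy=+2->C
  (3,9):dx=+1,dy=-3->D; (4,5):dx=-4,dy=+3->D; (4,6):dx=-9,dy=+15->D; (4,7):dx=-5,dy=+12->D
  (4,8):dx=+1,dy=+7->C; (4,9):dx=-7,dy=+2->D; (5,6):dx=-5,dy=+12->D; (5,7):dx=-1,dy=+9->D
  (5,8):dx=+5,dy=+4->C; (5,9):dx=-3,dy=-1->C; (6,7):dx=+4,dy=-3->D; (6,8):dx=+10,dy=-8->D
  (6,9):dx=+2,dy=-13->D; (7,8):dx=+6,dy=-5->D; (7,9):dx=-2,dy=-10->C; (8,9):dx=-8,dy=-5->C
Step 2: C = 12, D = 24, total pairs = 36.
Step 3: tau = (C - D)/(n(n-1)/2) = (12 - 24)/36 = -0.333333.
Step 4: Exact two-sided p-value (enumerate n! = 362880 permutations of y under H0): p = 0.259518.
Step 5: alpha = 0.1. fail to reject H0.

tau_b = -0.3333 (C=12, D=24), p = 0.259518, fail to reject H0.


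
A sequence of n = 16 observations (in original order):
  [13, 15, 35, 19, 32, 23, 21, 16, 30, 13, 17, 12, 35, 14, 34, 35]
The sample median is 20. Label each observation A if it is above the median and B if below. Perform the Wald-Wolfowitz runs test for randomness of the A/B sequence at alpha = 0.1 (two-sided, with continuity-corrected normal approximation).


Step 1: Compute median = 20; label A = above, B = below.
Labels in order: BBABAAABABBBABAA  (n_A = 8, n_B = 8)
Step 2: Count runs R = 10.
Step 3: Under H0 (random ordering), E[R] = 2*n_A*n_B/(n_A+n_B) + 1 = 2*8*8/16 + 1 = 9.0000.
        Var[R] = 2*n_A*n_B*(2*n_A*n_B - n_A - n_B) / ((n_A+n_B)^2 * (n_A+n_B-1)) = 14336/3840 = 3.7333.
        SD[R] = 1.9322.
Step 4: Continuity-corrected z = (R - 0.5 - E[R]) / SD[R] = (10 - 0.5 - 9.0000) / 1.9322 = 0.2588.
Step 5: Two-sided p-value via normal approximation = 2*(1 - Phi(|z|)) = 0.795809.
Step 6: alpha = 0.1. fail to reject H0.

R = 10, z = 0.2588, p = 0.795809, fail to reject H0.


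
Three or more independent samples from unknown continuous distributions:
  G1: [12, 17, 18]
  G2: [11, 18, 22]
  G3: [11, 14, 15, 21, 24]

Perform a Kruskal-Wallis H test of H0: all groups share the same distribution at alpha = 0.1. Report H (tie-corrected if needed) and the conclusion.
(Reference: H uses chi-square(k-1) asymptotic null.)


Step 1: Combine all N = 11 observations and assign midranks.
sorted (value, group, rank): (11,G2,1.5), (11,G3,1.5), (12,G1,3), (14,G3,4), (15,G3,5), (17,G1,6), (18,G1,7.5), (18,G2,7.5), (21,G3,9), (22,G2,10), (24,G3,11)
Step 2: Sum ranks within each group.
R_1 = 16.5 (n_1 = 3)
R_2 = 19 (n_2 = 3)
R_3 = 30.5 (n_3 = 5)
Step 3: H = 12/(N(N+1)) * sum(R_i^2/n_i) - 3(N+1)
     = 12/(11*12) * (16.5^2/3 + 19^2/3 + 30.5^2/5) - 3*12
     = 0.090909 * 397.133 - 36
     = 0.103030.
Step 4: Ties present; correction factor C = 1 - 12/(11^3 - 11) = 0.990909. Corrected H = 0.103030 / 0.990909 = 0.103976.
Step 5: Under H0, H ~ chi^2(2); p-value = 0.949340.
Step 6: alpha = 0.1. fail to reject H0.

H = 0.1040, df = 2, p = 0.949340, fail to reject H0.


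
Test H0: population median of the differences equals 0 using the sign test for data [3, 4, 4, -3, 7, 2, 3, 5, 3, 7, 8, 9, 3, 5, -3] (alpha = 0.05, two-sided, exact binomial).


Step 1: Discard zero differences. Original n = 15; n_eff = number of nonzero differences = 15.
Nonzero differences (with sign): +3, +4, +4, -3, +7, +2, +3, +5, +3, +7, +8, +9, +3, +5, -3
Step 2: Count signs: positive = 13, negative = 2.
Step 3: Under H0: P(positive) = 0.5, so the number of positives S ~ Bin(15, 0.5).
Step 4: Two-sided exact p-value = sum of Bin(15,0.5) probabilities at or below the observed probability = 0.007385.
Step 5: alpha = 0.05. reject H0.

n_eff = 15, pos = 13, neg = 2, p = 0.007385, reject H0.


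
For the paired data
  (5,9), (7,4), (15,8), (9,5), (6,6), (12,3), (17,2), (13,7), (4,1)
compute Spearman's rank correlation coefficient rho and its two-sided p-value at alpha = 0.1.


Step 1: Rank x and y separately (midranks; no ties here).
rank(x): 5->2, 7->4, 15->8, 9->5, 6->3, 12->6, 17->9, 13->7, 4->1
rank(y): 9->9, 4->4, 8->8, 5->5, 6->6, 3->3, 2->2, 7->7, 1->1
Step 2: d_i = R_x(i) - R_y(i); compute d_i^2.
  (2-9)^2=49, (4-4)^2=0, (8-8)^2=0, (5-5)^2=0, (3-6)^2=9, (6-3)^2=9, (9-2)^2=49, (7-7)^2=0, (1-1)^2=0
sum(d^2) = 116.
Step 3: rho = 1 - 6*116 / (9*(9^2 - 1)) = 1 - 696/720 = 0.033333.
Step 4: Under H0, t = rho * sqrt((n-2)/(1-rho^2)) = 0.0882 ~ t(7).
Step 5: Two-sided p-value from the t-distribution with 7 df = 0.932157.
Step 6: alpha = 0.1. fail to reject H0.

rho = 0.0333, p = 0.932157, fail to reject H0 at alpha = 0.1.


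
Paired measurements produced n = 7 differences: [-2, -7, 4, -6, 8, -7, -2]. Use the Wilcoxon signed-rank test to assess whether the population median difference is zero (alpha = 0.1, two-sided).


Step 1: Drop any zero differences (none here) and take |d_i|.
|d| = [2, 7, 4, 6, 8, 7, 2]
Step 2: Midrank |d_i| (ties get averaged ranks).
ranks: |2|->1.5, |7|->5.5, |4|->3, |6|->4, |8|->7, |7|->5.5, |2|->1.5
Step 3: Attach original signs; sum ranks with positive sign and with negative sign.
W+ = 3 + 7 = 10
W- = 1.5 + 5.5 + 4 + 5.5 + 1.5 = 18
(Check: W+ + W- = 28 should equal n(n+1)/2 = 28.)
Step 4: Test statistic W = min(W+, W-) = 10.
Step 5: Ties in |d|, so use the tie-corrected normal approximation.
        E[W] = n(n+1)/4 = 7*8/4 = 14.
        Tie groups: |d|=2 (t=2), |d|=7 (t=2); sum(t^3 - t) = 12.
        Var[W] = n(n+1)(2n+1)/24 - sum(t^3-t)/48 = 840/24 - 12/48 = 34.75.
        z = (W - E[W]) / sqrt(Var[W]) = (10 - 14) / 5.8949 = -0.6786.
        Two-sided p = 2*Phi(z) = 0.497422.
Step 6: alpha = 0.1. fail to reject H0.

W+ = 10, W- = 18, W = min = 10, p = 0.497422, fail to reject H0.


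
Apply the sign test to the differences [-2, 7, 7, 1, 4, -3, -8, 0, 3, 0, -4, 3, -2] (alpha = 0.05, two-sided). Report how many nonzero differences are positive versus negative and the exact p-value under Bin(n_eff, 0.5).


Step 1: Discard zero differences. Original n = 13; n_eff = number of nonzero differences = 11.
Nonzero differences (with sign): -2, +7, +7, +1, +4, -3, -8, +3, -4, +3, -2
Step 2: Count signs: positive = 6, negative = 5.
Step 3: Under H0: P(positive) = 0.5, so the number of positives S ~ Bin(11, 0.5).
Step 4: Two-sided exact p-value = sum of Bin(11,0.5) probabilities at or below the observed probability = 1.000000.
Step 5: alpha = 0.05. fail to reject H0.

n_eff = 11, pos = 6, neg = 5, p = 1.000000, fail to reject H0.


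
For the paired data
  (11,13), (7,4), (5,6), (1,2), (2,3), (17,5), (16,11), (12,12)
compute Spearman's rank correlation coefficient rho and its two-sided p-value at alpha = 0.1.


Step 1: Rank x and y separately (midranks; no ties here).
rank(x): 11->5, 7->4, 5->3, 1->1, 2->2, 17->8, 16->7, 12->6
rank(y): 13->8, 4->3, 6->5, 2->1, 3->2, 5->4, 11->6, 12->7
Step 2: d_i = R_x(i) - R_y(i); compute d_i^2.
  (5-8)^2=9, (4-3)^2=1, (3-5)^2=4, (1-1)^2=0, (2-2)^2=0, (8-4)^2=16, (7-6)^2=1, (6-7)^2=1
sum(d^2) = 32.
Step 3: rho = 1 - 6*32 / (8*(8^2 - 1)) = 1 - 192/504 = 0.619048.
Step 4: Under H0, t = rho * sqrt((n-2)/(1-rho^2)) = 1.9308 ~ t(6).
Step 5: Two-sided p-value from the t-distribution with 6 df = 0.101733.
Step 6: alpha = 0.1. fail to reject H0.

rho = 0.6190, p = 0.101733, fail to reject H0 at alpha = 0.1.


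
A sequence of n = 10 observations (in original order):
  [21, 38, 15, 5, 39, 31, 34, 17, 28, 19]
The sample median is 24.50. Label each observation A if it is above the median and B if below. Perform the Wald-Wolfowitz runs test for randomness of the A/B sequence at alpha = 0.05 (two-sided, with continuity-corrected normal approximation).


Step 1: Compute median = 24.50; label A = above, B = below.
Labels in order: BABBAAABAB  (n_A = 5, n_B = 5)
Step 2: Count runs R = 7.
Step 3: Under H0 (random ordering), E[R] = 2*n_A*n_B/(n_A+n_B) + 1 = 2*5*5/10 + 1 = 6.0000.
        Var[R] = 2*n_A*n_B*(2*n_A*n_B - n_A - n_B) / ((n_A+n_B)^2 * (n_A+n_B-1)) = 2000/900 = 2.2222.
        SD[R] = 1.4907.
Step 4: Continuity-corrected z = (R - 0.5 - E[R]) / SD[R] = (7 - 0.5 - 6.0000) / 1.4907 = 0.3354.
Step 5: Two-sided p-value via normal approximation = 2*(1 - Phi(|z|)) = 0.737316.
Step 6: alpha = 0.05. fail to reject H0.

R = 7, z = 0.3354, p = 0.737316, fail to reject H0.


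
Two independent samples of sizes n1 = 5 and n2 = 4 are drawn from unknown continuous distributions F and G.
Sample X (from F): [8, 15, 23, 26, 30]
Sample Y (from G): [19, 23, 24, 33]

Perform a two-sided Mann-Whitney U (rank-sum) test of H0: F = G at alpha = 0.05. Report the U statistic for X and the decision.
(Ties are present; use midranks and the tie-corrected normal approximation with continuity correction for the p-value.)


Step 1: Combine and sort all 9 observations; assign midranks.
sorted (value, group): (8,X), (15,X), (19,Y), (23,X), (23,Y), (24,Y), (26,X), (30,X), (33,Y)
ranks: 8->1, 15->2, 19->3, 23->4.5, 23->4.5, 24->6, 26->7, 30->8, 33->9
Step 2: Rank sum for X: R1 = 1 + 2 + 4.5 + 7 + 8 = 22.5.
Step 3: U_X = R1 - n1(n1+1)/2 = 22.5 - 5*6/2 = 22.5 - 15 = 7.5.
       U_Y = n1*n2 - U_X = 20 - 7.5 = 12.5.
Step 4: Ties are present, so use the tie-corrected normal approximation (with continuity correction) for the p-value.
Step 5: p-value = 0.622753; compare to alpha = 0.05. fail to reject H0.

U_X = 7.5, p = 0.622753, fail to reject H0 at alpha = 0.05.


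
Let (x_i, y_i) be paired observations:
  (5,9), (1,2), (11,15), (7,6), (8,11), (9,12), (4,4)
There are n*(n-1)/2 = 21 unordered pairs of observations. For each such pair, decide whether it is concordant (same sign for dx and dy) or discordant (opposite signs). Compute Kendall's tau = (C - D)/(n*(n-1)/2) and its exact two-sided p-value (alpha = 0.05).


Step 1: Enumerate the 21 unordered pairs (i,j) with i<j and classify each by sign(x_j-x_i) * sign(y_j-y_i).
  (1,2):dx=-4,dy=-7->C; (1,3):dx=+6,dy=+6->C; (1,4):dx=+2,dy=-3->D; (1,5):dx=+3,dy=+2->C
  (1,6):dx=+4,dy=+3->C; (1,7):dx=-1,dy=-5->C; (2,3):dx=+10,dy=+13->C; (2,4):dx=+6,dy=+4->C
  (2,5):dx=+7,dy=+9->C; (2,6):dx=+8,dy=+10->C; (2,7):dx=+3,dy=+2->C; (3,4):dx=-4,dy=-9->C
  (3,5):dx=-3,dy=-4->C; (3,6):dx=-2,dy=-3->C; (3,7):dx=-7,dy=-11->C; (4,5):dx=+1,dy=+5->C
  (4,6):dx=+2,dy=+6->C; (4,7):dx=-3,dy=-2->C; (5,6):dx=+1,dy=+1->C; (5,7):dx=-4,dy=-7->C
  (6,7):dx=-5,dy=-8->C
Step 2: C = 20, D = 1, total pairs = 21.
Step 3: tau = (C - D)/(n(n-1)/2) = (20 - 1)/21 = 0.904762.
Step 4: Exact two-sided p-value (enumerate n! = 5040 permutations of y under H0): p = 0.002778.
Step 5: alpha = 0.05. reject H0.

tau_b = 0.9048 (C=20, D=1), p = 0.002778, reject H0.


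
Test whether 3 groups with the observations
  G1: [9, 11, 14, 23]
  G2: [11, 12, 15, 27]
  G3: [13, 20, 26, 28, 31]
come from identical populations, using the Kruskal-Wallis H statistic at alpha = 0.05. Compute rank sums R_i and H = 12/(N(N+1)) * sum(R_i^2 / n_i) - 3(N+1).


Step 1: Combine all N = 13 observations and assign midranks.
sorted (value, group, rank): (9,G1,1), (11,G1,2.5), (11,G2,2.5), (12,G2,4), (13,G3,5), (14,G1,6), (15,G2,7), (20,G3,8), (23,G1,9), (26,G3,10), (27,G2,11), (28,G3,12), (31,G3,13)
Step 2: Sum ranks within each group.
R_1 = 18.5 (n_1 = 4)
R_2 = 24.5 (n_2 = 4)
R_3 = 48 (n_3 = 5)
Step 3: H = 12/(N(N+1)) * sum(R_i^2/n_i) - 3(N+1)
     = 12/(13*14) * (18.5^2/4 + 24.5^2/4 + 48^2/5) - 3*14
     = 0.065934 * 696.425 - 42
     = 3.918132.
Step 4: Ties present; correction factor C = 1 - 6/(13^3 - 13) = 0.997253. Corrected H = 3.918132 / 0.997253 = 3.928926.
Step 5: Under H0, H ~ chi^2(2); p-value = 0.140231.
Step 6: alpha = 0.05. fail to reject H0.

H = 3.9289, df = 2, p = 0.140231, fail to reject H0.


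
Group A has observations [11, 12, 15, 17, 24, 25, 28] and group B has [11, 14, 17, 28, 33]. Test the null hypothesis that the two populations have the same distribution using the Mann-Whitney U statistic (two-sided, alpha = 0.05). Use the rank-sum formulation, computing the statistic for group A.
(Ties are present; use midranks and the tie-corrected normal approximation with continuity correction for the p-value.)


Step 1: Combine and sort all 12 observations; assign midranks.
sorted (value, group): (11,X), (11,Y), (12,X), (14,Y), (15,X), (17,X), (17,Y), (24,X), (25,X), (28,X), (28,Y), (33,Y)
ranks: 11->1.5, 11->1.5, 12->3, 14->4, 15->5, 17->6.5, 17->6.5, 24->8, 25->9, 28->10.5, 28->10.5, 33->12
Step 2: Rank sum for X: R1 = 1.5 + 3 + 5 + 6.5 + 8 + 9 + 10.5 = 43.5.
Step 3: U_X = R1 - n1(n1+1)/2 = 43.5 - 7*8/2 = 43.5 - 28 = 15.5.
       U_Y = n1*n2 - U_X = 35 - 15.5 = 19.5.
Step 4: Ties are present, so use the tie-corrected normal approximation (with continuity correction) for the p-value.
Step 5: p-value = 0.806544; compare to alpha = 0.05. fail to reject H0.

U_X = 15.5, p = 0.806544, fail to reject H0 at alpha = 0.05.


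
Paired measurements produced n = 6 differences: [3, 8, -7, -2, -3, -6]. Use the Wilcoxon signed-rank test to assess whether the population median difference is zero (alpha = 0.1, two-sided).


Step 1: Drop any zero differences (none here) and take |d_i|.
|d| = [3, 8, 7, 2, 3, 6]
Step 2: Midrank |d_i| (ties get averaged ranks).
ranks: |3|->2.5, |8|->6, |7|->5, |2|->1, |3|->2.5, |6|->4
Step 3: Attach original signs; sum ranks with positive sign and with negative sign.
W+ = 2.5 + 6 = 8.5
W- = 5 + 1 + 2.5 + 4 = 12.5
(Check: W+ + W- = 21 should equal n(n+1)/2 = 21.)
Step 4: Test statistic W = min(W+, W-) = 8.5.
Step 5: Ties in |d|, so use the tie-corrected normal approximation.
        E[W] = n(n+1)/4 = 6*7/4 = 10.5.
        Tie groups: |d|=3 (t=2); sum(t^3 - t) = 6.
        Var[W] = n(n+1)(2n+1)/24 - sum(t^3-t)/48 = 546/24 - 6/48 = 22.625.
        z = (W - E[W]) / sqrt(Var[W]) = (8.5 - 10.5) / 4.7566 = -0.4205.
        Two-sided p = 2*Phi(z) = 0.674142.
Step 6: alpha = 0.1. fail to reject H0.

W+ = 8.5, W- = 12.5, W = min = 8.5, p = 0.674142, fail to reject H0.


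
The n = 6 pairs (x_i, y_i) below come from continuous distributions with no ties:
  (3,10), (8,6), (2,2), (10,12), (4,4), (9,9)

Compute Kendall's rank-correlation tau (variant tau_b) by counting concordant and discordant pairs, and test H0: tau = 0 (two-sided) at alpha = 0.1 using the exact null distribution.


Step 1: Enumerate the 15 unordered pairs (i,j) with i<j and classify each by sign(x_j-x_i) * sign(y_j-y_i).
  (1,2):dx=+5,dy=-4->D; (1,3):dx=-1,dy=-8->C; (1,4):dx=+7,dy=+2->C; (1,5):dx=+1,dy=-6->D
  (1,6):dx=+6,dy=-1->D; (2,3):dx=-6,dy=-4->C; (2,4):dx=+2,dy=+6->C; (2,5):dx=-4,dy=-2->C
  (2,6):dx=+1,dy=+3->C; (3,4):dx=+8,dy=+10->C; (3,5):dx=+2,dy=+2->C; (3,6):dx=+7,dy=+7->C
  (4,5):dx=-6,dy=-8->C; (4,6):dx=-1,dy=-3->C; (5,6):dx=+5,dy=+5->C
Step 2: C = 12, D = 3, total pairs = 15.
Step 3: tau = (C - D)/(n(n-1)/2) = (12 - 3)/15 = 0.600000.
Step 4: Exact two-sided p-value (enumerate n! = 720 permutations of y under H0): p = 0.136111.
Step 5: alpha = 0.1. fail to reject H0.

tau_b = 0.6000 (C=12, D=3), p = 0.136111, fail to reject H0.


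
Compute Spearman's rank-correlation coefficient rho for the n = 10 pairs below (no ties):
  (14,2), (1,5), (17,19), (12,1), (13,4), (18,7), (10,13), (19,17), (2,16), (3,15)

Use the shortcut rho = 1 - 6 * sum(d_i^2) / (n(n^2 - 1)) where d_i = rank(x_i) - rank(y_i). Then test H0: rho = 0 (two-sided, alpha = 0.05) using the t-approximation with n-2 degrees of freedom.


Step 1: Rank x and y separately (midranks; no ties here).
rank(x): 14->7, 1->1, 17->8, 12->5, 13->6, 18->9, 10->4, 19->10, 2->2, 3->3
rank(y): 2->2, 5->4, 19->10, 1->1, 4->3, 7->5, 13->6, 17->9, 16->8, 15->7
Step 2: d_i = R_x(i) - R_y(i); compute d_i^2.
  (7-2)^2=25, (1-4)^2=9, (8-10)^2=4, (5-1)^2=16, (6-3)^2=9, (9-5)^2=16, (4-6)^2=4, (10-9)^2=1, (2-8)^2=36, (3-7)^2=16
sum(d^2) = 136.
Step 3: rho = 1 - 6*136 / (10*(10^2 - 1)) = 1 - 816/990 = 0.175758.
Step 4: Under H0, t = rho * sqrt((n-2)/(1-rho^2)) = 0.5050 ~ t(8).
Step 5: Two-sided p-value from the t-distribution with 8 df = 0.627188.
Step 6: alpha = 0.05. fail to reject H0.

rho = 0.1758, p = 0.627188, fail to reject H0 at alpha = 0.05.


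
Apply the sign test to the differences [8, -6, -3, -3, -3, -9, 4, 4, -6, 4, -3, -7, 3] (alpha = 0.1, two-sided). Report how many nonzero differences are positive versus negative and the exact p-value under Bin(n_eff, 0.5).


Step 1: Discard zero differences. Original n = 13; n_eff = number of nonzero differences = 13.
Nonzero differences (with sign): +8, -6, -3, -3, -3, -9, +4, +4, -6, +4, -3, -7, +3
Step 2: Count signs: positive = 5, negative = 8.
Step 3: Under H0: P(positive) = 0.5, so the number of positives S ~ Bin(13, 0.5).
Step 4: Two-sided exact p-value = sum of Bin(13,0.5) probabilities at or below the observed probability = 0.581055.
Step 5: alpha = 0.1. fail to reject H0.

n_eff = 13, pos = 5, neg = 8, p = 0.581055, fail to reject H0.


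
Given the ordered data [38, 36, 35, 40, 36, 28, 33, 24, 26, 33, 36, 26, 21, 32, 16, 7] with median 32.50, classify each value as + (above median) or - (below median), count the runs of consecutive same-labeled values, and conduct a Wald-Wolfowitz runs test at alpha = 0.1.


Step 1: Compute median = 32.50; label A = above, B = below.
Labels in order: AAAAABABBAABBBBB  (n_A = 8, n_B = 8)
Step 2: Count runs R = 6.
Step 3: Under H0 (random ordering), E[R] = 2*n_A*n_B/(n_A+n_B) + 1 = 2*8*8/16 + 1 = 9.0000.
        Var[R] = 2*n_A*n_B*(2*n_A*n_B - n_A - n_B) / ((n_A+n_B)^2 * (n_A+n_B-1)) = 14336/3840 = 3.7333.
        SD[R] = 1.9322.
Step 4: Continuity-corrected z = (R + 0.5 - E[R]) / SD[R] = (6 + 0.5 - 9.0000) / 1.9322 = -1.2939.
Step 5: Two-sided p-value via normal approximation = 2*(1 - Phi(|z|)) = 0.195709.
Step 6: alpha = 0.1. fail to reject H0.

R = 6, z = -1.2939, p = 0.195709, fail to reject H0.
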